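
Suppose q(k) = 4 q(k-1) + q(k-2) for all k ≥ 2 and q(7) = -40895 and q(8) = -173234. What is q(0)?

Rearranging, q(k-2) = q(k) - 4 q(k-1).
q(6) = -173234 - 4*(-40895) = -9654
q(5) = -40895 - 4*(-9654) = -2279
q(4) = -9654 - 4*(-2279) = -538
q(3) = -2279 - 4*(-538) = -127
q(2) = -538 - 4*(-127) = -30
q(1) = -127 - 4*(-30) = -7
q(0) = -30 - 4*(-7) = -2

-2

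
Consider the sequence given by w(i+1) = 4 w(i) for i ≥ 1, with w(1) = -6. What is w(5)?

-1536

w(2) = 4*(-6) = -24
w(3) = 4*(-24) = -96
w(4) = 4*(-96) = -384
w(5) = 4*(-384) = -1536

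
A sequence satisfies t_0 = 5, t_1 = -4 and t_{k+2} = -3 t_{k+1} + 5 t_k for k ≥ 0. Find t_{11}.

t_2 = -3(-4) + 5(5) = 37
t_3 = -3(37) + 5(-4) = -131
t_4 = -3(-131) + 5(37) = 578
t_5 = -3(578) + 5(-131) = -2389
t_6 = -3(-2389) + 5(578) = 10057
t_7 = -3(10057) + 5(-2389) = -42116
t_8 = -3(-42116) + 5(10057) = 176633
t_9 = -3(176633) + 5(-42116) = -740479
t_{10} = -3(-740479) + 5(176633) = 3104602
t_{11} = -3(3104602) + 5(-740479) = -13016201

-13016201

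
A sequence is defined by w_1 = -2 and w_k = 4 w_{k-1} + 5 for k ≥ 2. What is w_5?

w_2 = 4·(-2) + 5 = -3
w_3 = 4·(-3) + 5 = -7
w_4 = 4·(-7) + 5 = -23
w_5 = 4·(-23) + 5 = -87

-87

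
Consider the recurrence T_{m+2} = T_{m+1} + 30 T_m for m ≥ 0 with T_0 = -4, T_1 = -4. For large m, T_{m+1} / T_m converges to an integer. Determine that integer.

The characteristic equation is r^2 - r - 30 = 0, which factors as (r - 6)(r + 5) = 0.
So the roots are 6 and -5. Since |6| > |-5| and the coefficient of 6^m is non-zero, the ratio tends to 6.

6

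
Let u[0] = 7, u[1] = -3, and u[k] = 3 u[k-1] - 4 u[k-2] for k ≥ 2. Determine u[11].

-22179

u[2] = 3*(-3) - 4*7 = -37
u[3] = 3*(-37) - 4*(-3) = -99
u[4] = 3*(-99) - 4*(-37) = -149
u[5] = 3*(-149) - 4*(-99) = -51
u[6] = 3*(-51) - 4*(-149) = 443
u[7] = 3*443 - 4*(-51) = 1533
u[8] = 3*1533 - 4*443 = 2827
u[9] = 3*2827 - 4*1533 = 2349
u[10] = 3*2349 - 4*2827 = -4261
u[11] = 3*(-4261) - 4*2349 = -22179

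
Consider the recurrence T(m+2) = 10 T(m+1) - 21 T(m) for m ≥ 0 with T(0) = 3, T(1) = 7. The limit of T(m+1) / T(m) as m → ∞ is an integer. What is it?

The characteristic equation is r^2 - 10r + 21 = 0, which factors as (r - 7)(r - 3) = 0.
So the roots are 7 and 3. Since |7| > |3| and the coefficient of 7^m is non-zero, the ratio tends to 7.

7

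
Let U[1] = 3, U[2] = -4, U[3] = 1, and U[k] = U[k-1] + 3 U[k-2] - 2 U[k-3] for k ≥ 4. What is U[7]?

U[4] = 1 + 3·(-4) - 2·3 = -17
U[5] = (-17) + 3·1 - 2·(-4) = -6
U[6] = (-6) + 3·(-17) - 2·1 = -59
U[7] = (-59) + 3·(-6) - 2·(-17) = -43

-43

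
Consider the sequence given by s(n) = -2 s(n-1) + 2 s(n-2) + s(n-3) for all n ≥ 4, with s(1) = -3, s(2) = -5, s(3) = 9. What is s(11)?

24747

s(4) = -2·9 + 2·(-5) + (-3) = -31
s(5) = -2·(-31) + 2·9 + (-5) = 75
s(6) = -2·75 + 2·(-31) + 9 = -203
s(7) = -2·(-203) + 2·75 + (-31) = 525
s(8) = -2·525 + 2·(-203) + 75 = -1381
s(9) = -2·(-1381) + 2·525 + (-203) = 3609
s(10) = -2·3609 + 2·(-1381) + 525 = -9455
s(11) = -2·(-9455) + 2·3609 + (-1381) = 24747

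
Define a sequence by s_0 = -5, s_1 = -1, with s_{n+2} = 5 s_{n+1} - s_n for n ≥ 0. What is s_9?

12649

s_2 = 5·(-1) - (-5) = 0
s_3 = 5·0 - (-1) = 1
s_4 = 5·1 - 0 = 5
s_5 = 5·5 - 1 = 24
s_6 = 5·24 - 5 = 115
s_7 = 5·115 - 24 = 551
s_8 = 5·551 - 115 = 2640
s_9 = 5·2640 - 551 = 12649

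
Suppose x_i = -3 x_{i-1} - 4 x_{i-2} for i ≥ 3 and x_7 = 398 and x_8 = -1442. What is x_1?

Rearranging, x_{i-2} = (x_i + 3 x_{i-1}) / -4.
x_6 = (-1442 + 3(398)) / -4 = -248/-4 = 62
x_5 = (398 + 3(62)) / -4 = 584/-4 = -146
x_4 = (62 + 3(-146)) / -4 = -376/-4 = 94
x_3 = (-146 + 3(94)) / -4 = 136/-4 = -34
x_2 = (94 + 3(-34)) / -4 = -8/-4 = 2
x_1 = (-34 + 3(2)) / -4 = -28/-4 = 7

7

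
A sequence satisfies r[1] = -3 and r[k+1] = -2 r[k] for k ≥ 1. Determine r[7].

r[2] = -2(-3) = 6
r[3] = -2(6) = -12
r[4] = -2(-12) = 24
r[5] = -2(24) = -48
r[6] = -2(-48) = 96
r[7] = -2(96) = -192

-192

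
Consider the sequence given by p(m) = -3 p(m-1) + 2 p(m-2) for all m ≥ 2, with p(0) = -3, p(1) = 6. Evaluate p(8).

-48252

p(2) = -3·6 + 2·(-3) = -24
p(3) = -3·(-24) + 2·6 = 84
p(4) = -3·84 + 2·(-24) = -300
p(5) = -3·(-300) + 2·84 = 1068
p(6) = -3·1068 + 2·(-300) = -3804
p(7) = -3·(-3804) + 2·1068 = 13548
p(8) = -3·13548 + 2·(-3804) = -48252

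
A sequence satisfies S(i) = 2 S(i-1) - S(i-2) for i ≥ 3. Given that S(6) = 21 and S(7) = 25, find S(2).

Rearranging, S(i-2) = -(S(i) - 2 S(i-1)).
S(5) = -(25 - 2*21) = 17
S(4) = -(21 - 2*17) = 13
S(3) = -(17 - 2*13) = 9
S(2) = -(13 - 2*9) = 5

5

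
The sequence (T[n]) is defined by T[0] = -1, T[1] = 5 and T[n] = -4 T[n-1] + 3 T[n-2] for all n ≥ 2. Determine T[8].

T[2] = -4·5 + 3·(-1) = -23
T[3] = -4·(-23) + 3·5 = 107
T[4] = -4·107 + 3·(-23) = -497
T[5] = -4·(-497) + 3·107 = 2309
T[6] = -4·2309 + 3·(-497) = -10727
T[7] = -4·(-10727) + 3·2309 = 49835
T[8] = -4·49835 + 3·(-10727) = -231521

-231521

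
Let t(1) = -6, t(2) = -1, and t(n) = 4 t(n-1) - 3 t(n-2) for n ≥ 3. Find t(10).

49199

t(3) = 4·(-1) - 3·(-6) = 14
t(4) = 4·14 - 3·(-1) = 59
t(5) = 4·59 - 3·14 = 194
t(6) = 4·194 - 3·59 = 599
t(7) = 4·599 - 3·194 = 1814
t(8) = 4·1814 - 3·599 = 5459
t(9) = 4·5459 - 3·1814 = 16394
t(10) = 4·16394 - 3·5459 = 49199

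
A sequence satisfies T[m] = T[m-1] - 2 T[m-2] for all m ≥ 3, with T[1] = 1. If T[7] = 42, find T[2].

Let T[2] = y.
T[3] = -2 + y
T[4] = -2 - y
T[5] = 2 - 3y
T[6] = 6 - y
T[7] = 2 + 5y
So 2 + 5y = 42, giving y = 8.

8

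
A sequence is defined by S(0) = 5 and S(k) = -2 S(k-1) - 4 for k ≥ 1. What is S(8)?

S(1) = -2·5 - 4 = -14
S(2) = -2·(-14) - 4 = 24
S(3) = -2·24 - 4 = -52
S(4) = -2·(-52) - 4 = 100
S(5) = -2·100 - 4 = -204
S(6) = -2·(-204) - 4 = 404
S(7) = -2·404 - 4 = -812
S(8) = -2·(-812) - 4 = 1620

1620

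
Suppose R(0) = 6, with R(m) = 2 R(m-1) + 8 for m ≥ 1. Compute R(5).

440

R(1) = 2·6 + 8 = 20
R(2) = 2·20 + 8 = 48
R(3) = 2·48 + 8 = 104
R(4) = 2·104 + 8 = 216
R(5) = 2·216 + 8 = 440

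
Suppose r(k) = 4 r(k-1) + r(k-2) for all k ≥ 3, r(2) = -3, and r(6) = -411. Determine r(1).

7

Let r(1) = v.
r(3) = -12 + v
r(4) = -51 + 4v
r(5) = -216 + 17v
r(6) = -915 + 72v
So -915 + 72v = -411, giving v = 7.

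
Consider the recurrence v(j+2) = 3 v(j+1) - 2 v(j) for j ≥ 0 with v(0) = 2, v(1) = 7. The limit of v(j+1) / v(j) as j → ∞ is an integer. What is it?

The characteristic equation is r^2 - 3r + 2 = 0, which factors as (r - 2)(r - 1) = 0.
So the roots are 2 and 1. Since |2| > |1| and the coefficient of 2^j is non-zero, the ratio tends to 2.

2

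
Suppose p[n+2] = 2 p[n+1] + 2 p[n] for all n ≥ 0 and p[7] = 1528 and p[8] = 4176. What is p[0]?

5

Rearranging, p[n-2] = (p[n] - 2 p[n-1]) / 2.
p[6] = (4176 - 2(1528)) / 2 = 1120/2 = 560
p[5] = (1528 - 2(560)) / 2 = 408/2 = 204
p[4] = (560 - 2(204)) / 2 = 152/2 = 76
p[3] = (204 - 2(76)) / 2 = 52/2 = 26
p[2] = (76 - 2(26)) / 2 = 24/2 = 12
p[1] = (26 - 2(12)) / 2 = 2/2 = 1
p[0] = (12 - 2(1)) / 2 = 10/2 = 5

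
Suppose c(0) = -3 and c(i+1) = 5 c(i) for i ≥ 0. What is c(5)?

c(1) = 5·(-3) = -15
c(2) = 5·(-15) = -75
c(3) = 5·(-75) = -375
c(4) = 5·(-375) = -1875
c(5) = 5·(-1875) = -9375

-9375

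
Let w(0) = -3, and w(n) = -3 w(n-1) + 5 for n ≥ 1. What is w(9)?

83654

w(1) = -3·(-3) + 5 = 14
w(2) = -3·14 + 5 = -37
w(3) = -3·(-37) + 5 = 116
w(4) = -3·116 + 5 = -343
w(5) = -3·(-343) + 5 = 1034
w(6) = -3·1034 + 5 = -3097
w(7) = -3·(-3097) + 5 = 9296
w(8) = -3·9296 + 5 = -27883
w(9) = -3·(-27883) + 5 = 83654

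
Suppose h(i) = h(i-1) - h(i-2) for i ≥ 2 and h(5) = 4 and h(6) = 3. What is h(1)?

Rearranging, h(i-2) = -(h(i) - h(i-1)).
h(4) = -(3 - 4) = 1
h(3) = -(4 - 1) = -3
h(2) = -(1 - (-3)) = -4
h(1) = -(-3 - (-4)) = -1

-1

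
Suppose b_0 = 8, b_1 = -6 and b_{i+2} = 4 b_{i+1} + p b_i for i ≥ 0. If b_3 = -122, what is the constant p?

b_2 = -24 + 8p
b_3 = -96 + 26p
So -96 + 26p = -122, giving p = -1.

-1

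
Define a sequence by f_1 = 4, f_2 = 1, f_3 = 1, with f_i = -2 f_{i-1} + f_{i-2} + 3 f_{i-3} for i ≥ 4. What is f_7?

-85

f_4 = -2·1 + 1 + 3·4 = 11
f_5 = -2·11 + 1 + 3·1 = -18
f_6 = -2·(-18) + 11 + 3·1 = 50
f_7 = -2·50 + (-18) + 3·11 = -85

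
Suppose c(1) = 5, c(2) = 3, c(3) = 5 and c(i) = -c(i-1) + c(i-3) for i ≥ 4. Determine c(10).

c(4) = -5 + 5 = 0
c(5) = -0 + 3 = 3
c(6) = -3 + 5 = 2
c(7) = -2 + 0 = -2
c(8) = -(-2) + 3 = 5
c(9) = -5 + 2 = -3
c(10) = -(-3) + (-2) = 1

1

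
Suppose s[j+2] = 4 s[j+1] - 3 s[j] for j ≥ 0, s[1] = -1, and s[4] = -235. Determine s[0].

5

Let s[0] = x.
s[2] = -4 - 3x
s[3] = -13 - 12x
s[4] = -40 - 39x
So -40 - 39x = -235, giving x = 5.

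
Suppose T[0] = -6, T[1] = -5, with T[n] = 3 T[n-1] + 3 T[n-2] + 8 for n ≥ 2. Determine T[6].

-4462

T[2] = 3·(-5) + 3·(-6) + 8 = -25
T[3] = 3·(-25) + 3·(-5) + 8 = -82
T[4] = 3·(-82) + 3·(-25) + 8 = -313
T[5] = 3·(-313) + 3·(-82) + 8 = -1177
T[6] = 3·(-1177) + 3·(-313) + 8 = -4462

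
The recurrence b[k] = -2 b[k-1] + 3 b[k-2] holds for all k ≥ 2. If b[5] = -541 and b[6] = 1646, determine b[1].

Rearranging, b[k-2] = (b[k] + 2 b[k-1]) / 3.
b[4] = (1646 + 2(-541)) / 3 = 564/3 = 188
b[3] = (-541 + 2(188)) / 3 = -165/3 = -55
b[2] = (188 + 2(-55)) / 3 = 78/3 = 26
b[1] = (-55 + 2(26)) / 3 = -3/3 = -1

-1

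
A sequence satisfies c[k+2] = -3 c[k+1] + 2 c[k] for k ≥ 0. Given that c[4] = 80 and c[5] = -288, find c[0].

-7

Rearranging, c[k-2] = (c[k] + 3 c[k-1]) / 2.
c[3] = (-288 + 3*80) / 2 = -48/2 = -24
c[2] = (80 + 3*(-24)) / 2 = 8/2 = 4
c[1] = (-24 + 3*4) / 2 = -12/2 = -6
c[0] = (4 + 3*(-6)) / 2 = -14/2 = -7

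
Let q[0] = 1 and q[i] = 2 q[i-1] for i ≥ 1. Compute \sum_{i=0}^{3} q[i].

15

q[1] = 2·1 = 2
q[2] = 2·2 = 4
q[3] = 2·4 = 8
Sum = 1 + 2 + 4 + 8 = 15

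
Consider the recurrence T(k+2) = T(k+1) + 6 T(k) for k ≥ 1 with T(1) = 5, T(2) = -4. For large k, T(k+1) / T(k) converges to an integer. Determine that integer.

3

The characteristic equation is r^2 - r - 6 = 0, which factors as (r - 3)(r + 2) = 0.
So the roots are 3 and -2. Since |3| > |-2| and the coefficient of 3^k is non-zero, the ratio tends to 3.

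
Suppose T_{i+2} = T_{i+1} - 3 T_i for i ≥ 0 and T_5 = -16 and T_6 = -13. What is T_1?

-1

Rearranging, T_{i-2} = (T_i - T_{i-1}) / -3.
T_4 = (-13 - (-16)) / -3 = 3/-3 = -1
T_3 = (-16 - (-1)) / -3 = -15/-3 = 5
T_2 = (-1 - 5) / -3 = -6/-3 = 2
T_1 = (5 - 2) / -3 = 3/-3 = -1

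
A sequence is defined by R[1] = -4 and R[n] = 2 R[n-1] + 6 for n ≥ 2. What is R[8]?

R[2] = 2·(-4) + 6 = -2
R[3] = 2·(-2) + 6 = 2
R[4] = 2·2 + 6 = 10
R[5] = 2·10 + 6 = 26
R[6] = 2·26 + 6 = 58
R[7] = 2·58 + 6 = 122
R[8] = 2·122 + 6 = 250

250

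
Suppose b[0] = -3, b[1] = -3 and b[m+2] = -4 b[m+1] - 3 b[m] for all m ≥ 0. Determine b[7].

b[2] = -4*(-3) - 3*(-3) = 21
b[3] = -4*21 - 3*(-3) = -75
b[4] = -4*(-75) - 3*21 = 237
b[5] = -4*237 - 3*(-75) = -723
b[6] = -4*(-723) - 3*237 = 2181
b[7] = -4*2181 - 3*(-723) = -6555

-6555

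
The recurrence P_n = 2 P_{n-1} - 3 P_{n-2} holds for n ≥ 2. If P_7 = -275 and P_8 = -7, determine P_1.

-5

Rearranging, P_{n-2} = (P_n - 2 P_{n-1}) / -3.
P_6 = (-7 - 2·(-275)) / -3 = 543/-3 = -181
P_5 = (-275 - 2·(-181)) / -3 = 87/-3 = -29
P_4 = (-181 - 2·(-29)) / -3 = -123/-3 = 41
P_3 = (-29 - 2·41) / -3 = -111/-3 = 37
P_2 = (41 - 2·37) / -3 = -33/-3 = 11
P_1 = (37 - 2·11) / -3 = 15/-3 = -5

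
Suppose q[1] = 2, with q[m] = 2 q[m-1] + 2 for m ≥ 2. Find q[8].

510

q[2] = 2*2 + 2 = 6
q[3] = 2*6 + 2 = 14
q[4] = 2*14 + 2 = 30
q[5] = 2*30 + 2 = 62
q[6] = 2*62 + 2 = 126
q[7] = 2*126 + 2 = 254
q[8] = 2*254 + 2 = 510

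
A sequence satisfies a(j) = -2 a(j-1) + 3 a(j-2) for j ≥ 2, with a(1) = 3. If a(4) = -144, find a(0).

Let a(0) = v.
a(2) = -6 + 3v
a(3) = 21 - 6v
a(4) = -60 + 21v
So -60 + 21v = -144, giving v = -4.

-4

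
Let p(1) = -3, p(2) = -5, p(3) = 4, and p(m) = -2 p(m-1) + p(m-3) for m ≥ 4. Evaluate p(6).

p(4) = -2·4 + (-3) = -11
p(5) = -2·(-11) + (-5) = 17
p(6) = -2·17 + 4 = -30

-30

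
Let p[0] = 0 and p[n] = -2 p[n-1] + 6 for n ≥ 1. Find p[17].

262146

The fixed point is 6/(1 + 2) = 2, so p[n] - 2 = -2(p[n-1] - 2).
Hence p[n] = -2·(-2)^n + 2.
p[17] = -2·(-2)^{17} + 2 = -2·-131072 + 2 = 262146.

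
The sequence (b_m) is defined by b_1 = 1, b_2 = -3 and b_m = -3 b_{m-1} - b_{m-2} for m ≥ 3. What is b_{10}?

b_3 = -3(-3) - 1 = 8
b_4 = -3(8) - (-3) = -21
b_5 = -3(-21) - 8 = 55
b_6 = -3(55) - (-21) = -144
b_7 = -3(-144) - 55 = 377
b_8 = -3(377) - (-144) = -987
b_9 = -3(-987) - 377 = 2584
b_{10} = -3(2584) - (-987) = -6765

-6765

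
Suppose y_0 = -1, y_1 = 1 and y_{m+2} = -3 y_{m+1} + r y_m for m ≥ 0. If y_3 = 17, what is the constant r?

2

y_2 = -3 - r
y_3 = 9 + 4r
So 9 + 4r = 17, giving r = 2.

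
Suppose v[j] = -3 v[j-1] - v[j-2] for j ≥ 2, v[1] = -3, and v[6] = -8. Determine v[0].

8

Let v[0] = w.
v[2] = 9 - w
v[3] = -24 + 3w
v[4] = 63 - 8w
v[5] = -165 + 21w
v[6] = 432 - 55w
So 432 - 55w = -8, giving w = 8.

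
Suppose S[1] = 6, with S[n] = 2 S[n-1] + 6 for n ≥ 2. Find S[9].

S[2] = 2*6 + 6 = 18
S[3] = 2*18 + 6 = 42
S[4] = 2*42 + 6 = 90
S[5] = 2*90 + 6 = 186
S[6] = 2*186 + 6 = 378
S[7] = 2*378 + 6 = 762
S[8] = 2*762 + 6 = 1530
S[9] = 2*1530 + 6 = 3066

3066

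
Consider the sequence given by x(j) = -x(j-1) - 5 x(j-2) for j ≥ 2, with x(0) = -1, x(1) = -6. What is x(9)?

3099

x(2) = -(-6) - 5(-1) = 11
x(3) = -11 - 5(-6) = 19
x(4) = -19 - 5(11) = -74
x(5) = -(-74) - 5(19) = -21
x(6) = -(-21) - 5(-74) = 391
x(7) = -391 - 5(-21) = -286
x(8) = -(-286) - 5(391) = -1669
x(9) = -(-1669) - 5(-286) = 3099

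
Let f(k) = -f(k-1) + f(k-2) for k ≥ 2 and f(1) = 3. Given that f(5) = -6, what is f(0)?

7

Let f(0) = x.
f(2) = -3 + x
f(3) = 6 - x
f(4) = -9 + 2x
f(5) = 15 - 3x
So 15 - 3x = -6, giving x = 7.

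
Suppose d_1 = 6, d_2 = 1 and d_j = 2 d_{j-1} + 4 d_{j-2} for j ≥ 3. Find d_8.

d_3 = 2*1 + 4*6 = 26
d_4 = 2*26 + 4*1 = 56
d_5 = 2*56 + 4*26 = 216
d_6 = 2*216 + 4*56 = 656
d_7 = 2*656 + 4*216 = 2176
d_8 = 2*2176 + 4*656 = 6976

6976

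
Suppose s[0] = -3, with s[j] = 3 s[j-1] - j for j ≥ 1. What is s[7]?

-8197

s[1] = 3(-3) - 1 = -10
s[2] = 3(-10) - 2 = -32
s[3] = 3(-32) - 3 = -99
s[4] = 3(-99) - 4 = -301
s[5] = 3(-301) - 5 = -908
s[6] = 3(-908) - 6 = -2730
s[7] = 3(-2730) - 7 = -8197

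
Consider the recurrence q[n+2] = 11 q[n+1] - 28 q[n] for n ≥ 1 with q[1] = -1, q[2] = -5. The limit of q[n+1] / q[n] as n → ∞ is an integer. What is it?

7

The characteristic equation is r^2 - 11r + 28 = 0, which factors as (r - 7)(r - 4) = 0.
So the roots are 7 and 4. Since |7| > |4| and the coefficient of 7^n is non-zero, the ratio tends to 7.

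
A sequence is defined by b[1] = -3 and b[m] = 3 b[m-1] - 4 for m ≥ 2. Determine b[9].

-32803

b[2] = 3*(-3) - 4 = -13
b[3] = 3*(-13) - 4 = -43
b[4] = 3*(-43) - 4 = -133
b[5] = 3*(-133) - 4 = -403
b[6] = 3*(-403) - 4 = -1213
b[7] = 3*(-1213) - 4 = -3643
b[8] = 3*(-3643) - 4 = -10933
b[9] = 3*(-10933) - 4 = -32803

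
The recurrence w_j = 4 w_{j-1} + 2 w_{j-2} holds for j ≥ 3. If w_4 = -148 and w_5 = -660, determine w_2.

-6

Rearranging, w_{j-2} = (w_j - 4 w_{j-1}) / 2.
w_3 = (-660 - 4(-148)) / 2 = -68/2 = -34
w_2 = (-148 - 4(-34)) / 2 = -12/2 = -6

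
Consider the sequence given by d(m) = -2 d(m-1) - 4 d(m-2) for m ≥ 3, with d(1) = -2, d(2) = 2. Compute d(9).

256

d(3) = -2·2 - 4·(-2) = 4
d(4) = -2·4 - 4·2 = -16
d(5) = -2·(-16) - 4·4 = 16
d(6) = -2·16 - 4·(-16) = 32
d(7) = -2·32 - 4·16 = -128
d(8) = -2·(-128) - 4·32 = 128
d(9) = -2·128 - 4·(-128) = 256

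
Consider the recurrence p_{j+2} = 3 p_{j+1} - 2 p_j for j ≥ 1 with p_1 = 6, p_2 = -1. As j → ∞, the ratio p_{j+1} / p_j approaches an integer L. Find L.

2

The characteristic equation is r^2 - 3r + 2 = 0, which factors as (r - 2)(r - 1) = 0.
So the roots are 2 and 1. Since |2| > |1| and the coefficient of 2^j is non-zero, the ratio tends to 2.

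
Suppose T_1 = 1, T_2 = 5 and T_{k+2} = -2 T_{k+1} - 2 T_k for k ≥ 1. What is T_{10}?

80

T_3 = -2·5 - 2·1 = -12
T_4 = -2·(-12) - 2·5 = 14
T_5 = -2·14 - 2·(-12) = -4
T_6 = -2·(-4) - 2·14 = -20
T_7 = -2·(-20) - 2·(-4) = 48
T_8 = -2·48 - 2·(-20) = -56
T_9 = -2·(-56) - 2·48 = 16
T_{10} = -2·16 - 2·(-56) = 80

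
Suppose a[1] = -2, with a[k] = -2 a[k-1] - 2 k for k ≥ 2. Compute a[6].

24

a[2] = -2*(-2) - 4 = 0
a[3] = -2*0 - 6 = -6
a[4] = -2*(-6) - 8 = 4
a[5] = -2*4 - 10 = -18
a[6] = -2*(-18) - 12 = 24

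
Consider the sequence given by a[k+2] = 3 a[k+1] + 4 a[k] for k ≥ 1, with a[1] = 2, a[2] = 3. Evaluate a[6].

a[3] = 3·3 + 4·2 = 17
a[4] = 3·17 + 4·3 = 63
a[5] = 3·63 + 4·17 = 257
a[6] = 3·257 + 4·63 = 1023

1023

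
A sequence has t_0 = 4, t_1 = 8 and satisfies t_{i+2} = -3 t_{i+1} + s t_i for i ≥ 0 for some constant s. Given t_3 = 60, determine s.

3

t_2 = -24 + 4s
t_3 = 72 - 4s
So 72 - 4s = 60, giving s = 3.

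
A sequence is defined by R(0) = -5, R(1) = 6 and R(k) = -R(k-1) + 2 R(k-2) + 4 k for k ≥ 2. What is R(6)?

R(2) = -6 + 2*(-5) + 8 = -8
R(3) = -(-8) + 2*6 + 12 = 32
R(4) = -32 + 2*(-8) + 16 = -32
R(5) = -(-32) + 2*32 + 20 = 116
R(6) = -116 + 2*(-32) + 24 = -156

-156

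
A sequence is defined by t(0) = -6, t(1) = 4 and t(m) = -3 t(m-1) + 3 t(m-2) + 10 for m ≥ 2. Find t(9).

t(2) = -3(4) + 3(-6) + 10 = -20
t(3) = -3(-20) + 3(4) + 10 = 82
t(4) = -3(82) + 3(-20) + 10 = -296
t(5) = -3(-296) + 3(82) + 10 = 1144
t(6) = -3(1144) + 3(-296) + 10 = -4310
t(7) = -3(-4310) + 3(1144) + 10 = 16372
t(8) = -3(16372) + 3(-4310) + 10 = -62036
t(9) = -3(-62036) + 3(16372) + 10 = 235234

235234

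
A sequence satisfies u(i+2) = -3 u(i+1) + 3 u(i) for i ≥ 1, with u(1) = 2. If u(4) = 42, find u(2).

5

Let u(2) = w.
u(3) = 6 - 3w
u(4) = -18 + 12w
So -18 + 12w = 42, giving w = 5.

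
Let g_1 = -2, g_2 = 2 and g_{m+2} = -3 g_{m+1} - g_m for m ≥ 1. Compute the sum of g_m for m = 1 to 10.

g_3 = -3*2 - (-2) = -4
g_4 = -3*(-4) - 2 = 10
g_5 = -3*10 - (-4) = -26
g_6 = -3*(-26) - 10 = 68
g_7 = -3*68 - (-26) = -178
g_8 = -3*(-178) - 68 = 466
g_9 = -3*466 - (-178) = -1220
g_{10} = -3*(-1220) - 466 = 3194
Sum = (-2) + 2 + (-4) + 10 + (-26) + 68 + (-178) + 466 + (-1220) + 3194 = 2310

2310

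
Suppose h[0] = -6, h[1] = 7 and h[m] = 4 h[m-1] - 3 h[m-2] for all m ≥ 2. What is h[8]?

h[2] = 4·7 - 3·(-6) = 46
h[3] = 4·46 - 3·7 = 163
h[4] = 4·163 - 3·46 = 514
h[5] = 4·514 - 3·163 = 1567
h[6] = 4·1567 - 3·514 = 4726
h[7] = 4·4726 - 3·1567 = 14203
h[8] = 4·14203 - 3·4726 = 42634

42634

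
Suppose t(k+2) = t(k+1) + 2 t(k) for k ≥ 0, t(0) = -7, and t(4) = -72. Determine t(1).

-6

Let t(1) = y.
t(2) = -14 + y
t(3) = -14 + 3y
t(4) = -42 + 5y
So -42 + 5y = -72, giving y = -6.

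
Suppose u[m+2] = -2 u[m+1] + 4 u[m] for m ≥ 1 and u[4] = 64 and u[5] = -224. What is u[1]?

-4

Rearranging, u[m-2] = (u[m] + 2 u[m-1]) / 4.
u[3] = (-224 + 2*64) / 4 = -96/4 = -24
u[2] = (64 + 2*(-24)) / 4 = 16/4 = 4
u[1] = (-24 + 2*4) / 4 = -16/4 = -4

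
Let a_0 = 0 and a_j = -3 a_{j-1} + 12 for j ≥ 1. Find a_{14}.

-14348904

The fixed point is 12/(1 + 3) = 3, so a_j - 3 = -3(a_{j-1} - 3).
Hence a_j = -3·(-3)^j + 3.
a_{14} = -3·(-3)^{14} + 3 = -3·4782969 + 3 = -14348904.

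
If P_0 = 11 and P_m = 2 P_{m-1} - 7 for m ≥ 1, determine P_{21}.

The fixed point is -7/(1 - 2) = 7, so P_m - 7 = 2(P_{m-1} - 7).
Hence P_m = 4·2^m + 7.
P_{21} = 4·2^{21} + 7 = 4·2097152 + 7 = 8388615.

8388615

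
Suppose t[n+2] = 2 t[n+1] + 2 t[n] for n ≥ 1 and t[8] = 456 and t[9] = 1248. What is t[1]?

6

Rearranging, t[n-2] = (t[n] - 2 t[n-1]) / 2.
t[7] = (1248 - 2·456) / 2 = 336/2 = 168
t[6] = (456 - 2·168) / 2 = 120/2 = 60
t[5] = (168 - 2·60) / 2 = 48/2 = 24
t[4] = (60 - 2·24) / 2 = 12/2 = 6
t[3] = (24 - 2·6) / 2 = 12/2 = 6
t[2] = (6 - 2·6) / 2 = -6/2 = -3
t[1] = (6 - 2·(-3)) / 2 = 12/2 = 6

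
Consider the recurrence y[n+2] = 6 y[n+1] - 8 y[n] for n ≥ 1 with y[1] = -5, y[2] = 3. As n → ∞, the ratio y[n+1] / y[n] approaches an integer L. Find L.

The characteristic equation is r^2 - 6r + 8 = 0, which factors as (r - 4)(r - 2) = 0.
So the roots are 4 and 2. Since |4| > |2| and the coefficient of 4^n is non-zero, the ratio tends to 4.

4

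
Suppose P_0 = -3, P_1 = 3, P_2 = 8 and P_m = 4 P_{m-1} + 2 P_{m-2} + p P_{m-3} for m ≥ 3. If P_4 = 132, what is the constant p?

P_3 = 38 - 3p
P_4 = 168 - 9p
So 168 - 9p = 132, giving p = 4.

4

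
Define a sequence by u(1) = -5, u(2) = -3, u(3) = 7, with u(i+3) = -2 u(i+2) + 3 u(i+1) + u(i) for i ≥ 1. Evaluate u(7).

644

u(4) = -2·7 + 3·(-3) + (-5) = -28
u(5) = -2·(-28) + 3·7 + (-3) = 74
u(6) = -2·74 + 3·(-28) + 7 = -225
u(7) = -2·(-225) + 3·74 + (-28) = 644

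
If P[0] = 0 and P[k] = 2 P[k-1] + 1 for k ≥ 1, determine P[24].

The fixed point is 1/(1 - 2) = -1, so P[k] + 1 = 2(P[k-1] + 1).
Hence P[k] = 1·2^k - 1.
P[24] = 1·2^{24} - 1 = 1·16777216 - 1 = 16777215.

16777215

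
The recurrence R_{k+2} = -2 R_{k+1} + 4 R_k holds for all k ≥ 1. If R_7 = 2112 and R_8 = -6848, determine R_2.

Rearranging, R_{k-2} = (R_k + 2 R_{k-1}) / 4.
R_6 = (-6848 + 2·2112) / 4 = -2624/4 = -656
R_5 = (2112 + 2·(-656)) / 4 = 800/4 = 200
R_4 = (-656 + 2·200) / 4 = -256/4 = -64
R_3 = (200 + 2·(-64)) / 4 = 72/4 = 18
R_2 = (-64 + 2·18) / 4 = -28/4 = -7

-7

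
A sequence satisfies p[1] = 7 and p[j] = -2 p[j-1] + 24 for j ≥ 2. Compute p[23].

-4194296

The fixed point is 24/(1 + 2) = 8, so p[j] - 8 = -2(p[j-1] - 8).
Hence p[j] = -1·(-2)^{j-1} + 8.
p[23] = -1·(-2)^{22} + 8 = -1·4194304 + 8 = -4194296.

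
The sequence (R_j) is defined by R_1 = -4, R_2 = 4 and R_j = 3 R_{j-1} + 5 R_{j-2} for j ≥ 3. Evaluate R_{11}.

-240068

R_3 = 3·4 + 5·(-4) = -8
R_4 = 3·(-8) + 5·4 = -4
R_5 = 3·(-4) + 5·(-8) = -52
R_6 = 3·(-52) + 5·(-4) = -176
R_7 = 3·(-176) + 5·(-52) = -788
R_8 = 3·(-788) + 5·(-176) = -3244
R_9 = 3·(-3244) + 5·(-788) = -13672
R_{10} = 3·(-13672) + 5·(-3244) = -57236
R_{11} = 3·(-57236) + 5·(-13672) = -240068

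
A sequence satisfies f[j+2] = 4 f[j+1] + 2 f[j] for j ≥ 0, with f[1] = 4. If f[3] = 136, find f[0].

Let f[0] = v.
f[2] = 16 + 2v
f[3] = 72 + 8v
So 72 + 8v = 136, giving v = 8.

8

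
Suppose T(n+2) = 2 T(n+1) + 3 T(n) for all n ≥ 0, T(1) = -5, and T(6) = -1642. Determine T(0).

Let T(0) = w.
T(2) = -10 + 3w
T(3) = -35 + 6w
T(4) = -100 + 21w
T(5) = -305 + 60w
T(6) = -910 + 183w
So -910 + 183w = -1642, giving w = -4.

-4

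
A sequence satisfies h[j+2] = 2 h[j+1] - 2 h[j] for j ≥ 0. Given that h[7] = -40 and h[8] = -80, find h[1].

-5

Rearranging, h[j-2] = (h[j] - 2 h[j-1]) / -2.
h[6] = (-80 - 2(-40)) / -2 = 0/-2 = 0
h[5] = (-40 - 2(0)) / -2 = -40/-2 = 20
h[4] = (0 - 2(20)) / -2 = -40/-2 = 20
h[3] = (20 - 2(20)) / -2 = -20/-2 = 10
h[2] = (20 - 2(10)) / -2 = 0/-2 = 0
h[1] = (10 - 2(0)) / -2 = 10/-2 = -5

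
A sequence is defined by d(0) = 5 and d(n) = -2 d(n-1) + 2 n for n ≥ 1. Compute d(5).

d(1) = -2·5 + 2 = -8
d(2) = -2·(-8) + 4 = 20
d(3) = -2·20 + 6 = -34
d(4) = -2·(-34) + 8 = 76
d(5) = -2·76 + 10 = -142

-142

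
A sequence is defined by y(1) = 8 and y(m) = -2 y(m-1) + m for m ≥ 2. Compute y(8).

y(2) = -2*8 + 2 = -14
y(3) = -2*(-14) + 3 = 31
y(4) = -2*31 + 4 = -58
y(5) = -2*(-58) + 5 = 121
y(6) = -2*121 + 6 = -236
y(7) = -2*(-236) + 7 = 479
y(8) = -2*479 + 8 = -950

-950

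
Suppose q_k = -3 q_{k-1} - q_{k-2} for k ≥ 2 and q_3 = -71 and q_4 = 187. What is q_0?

-5

Rearranging, q_{k-2} = -(q_k + 3 q_{k-1}).
q_2 = -(187 + 3*(-71)) = 26
q_1 = -(-71 + 3*26) = -7
q_0 = -(26 + 3*(-7)) = -5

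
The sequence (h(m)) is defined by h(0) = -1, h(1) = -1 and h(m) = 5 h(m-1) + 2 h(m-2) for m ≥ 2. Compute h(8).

-165751

h(2) = 5(-1) + 2(-1) = -7
h(3) = 5(-7) + 2(-1) = -37
h(4) = 5(-37) + 2(-7) = -199
h(5) = 5(-199) + 2(-37) = -1069
h(6) = 5(-1069) + 2(-199) = -5743
h(7) = 5(-5743) + 2(-1069) = -30853
h(8) = 5(-30853) + 2(-5743) = -165751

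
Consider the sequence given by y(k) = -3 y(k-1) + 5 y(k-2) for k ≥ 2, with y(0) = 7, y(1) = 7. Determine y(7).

y(2) = -3·7 + 5·7 = 14
y(3) = -3·14 + 5·7 = -7
y(4) = -3·(-7) + 5·14 = 91
y(5) = -3·91 + 5·(-7) = -308
y(6) = -3·(-308) + 5·91 = 1379
y(7) = -3·1379 + 5·(-308) = -5677

-5677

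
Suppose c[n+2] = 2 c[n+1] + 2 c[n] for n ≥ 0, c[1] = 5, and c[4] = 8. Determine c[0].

Let c[0] = z.
c[2] = 10 + 2z
c[3] = 30 + 4z
c[4] = 80 + 12z
So 80 + 12z = 8, giving z = -6.

-6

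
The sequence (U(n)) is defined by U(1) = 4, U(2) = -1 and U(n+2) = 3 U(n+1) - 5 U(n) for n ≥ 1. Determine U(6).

U(3) = 3·(-1) - 5·4 = -23
U(4) = 3·(-23) - 5·(-1) = -64
U(5) = 3·(-64) - 5·(-23) = -77
U(6) = 3·(-77) - 5·(-64) = 89

89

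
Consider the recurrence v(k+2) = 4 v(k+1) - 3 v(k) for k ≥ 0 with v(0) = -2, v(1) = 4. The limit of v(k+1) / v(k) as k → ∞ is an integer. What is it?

The characteristic equation is r^2 - 4r + 3 = 0, which factors as (r - 3)(r - 1) = 0.
So the roots are 3 and 1. Since |3| > |1| and the coefficient of 3^k is non-zero, the ratio tends to 3.

3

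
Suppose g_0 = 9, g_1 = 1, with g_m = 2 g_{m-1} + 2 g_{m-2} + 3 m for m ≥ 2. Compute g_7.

3943

g_2 = 2(1) + 2(9) + 6 = 26
g_3 = 2(26) + 2(1) + 9 = 63
g_4 = 2(63) + 2(26) + 12 = 190
g_5 = 2(190) + 2(63) + 15 = 521
g_6 = 2(521) + 2(190) + 18 = 1440
g_7 = 2(1440) + 2(521) + 21 = 3943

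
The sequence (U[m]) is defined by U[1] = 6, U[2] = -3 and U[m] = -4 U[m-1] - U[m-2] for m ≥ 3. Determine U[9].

U[3] = -4*(-3) - 6 = 6
U[4] = -4*6 - (-3) = -21
U[5] = -4*(-21) - 6 = 78
U[6] = -4*78 - (-21) = -291
U[7] = -4*(-291) - 78 = 1086
U[8] = -4*1086 - (-291) = -4053
U[9] = -4*(-4053) - 1086 = 15126

15126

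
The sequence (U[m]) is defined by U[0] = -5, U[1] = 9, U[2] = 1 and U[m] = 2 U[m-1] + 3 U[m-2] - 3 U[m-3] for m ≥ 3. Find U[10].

32572

U[3] = 2(1) + 3(9) - 3(-5) = 44
U[4] = 2(44) + 3(1) - 3(9) = 64
U[5] = 2(64) + 3(44) - 3(1) = 257
U[6] = 2(257) + 3(64) - 3(44) = 574
U[7] = 2(574) + 3(257) - 3(64) = 1727
U[8] = 2(1727) + 3(574) - 3(257) = 4405
U[9] = 2(4405) + 3(1727) - 3(574) = 12269
U[10] = 2(12269) + 3(4405) - 3(1727) = 32572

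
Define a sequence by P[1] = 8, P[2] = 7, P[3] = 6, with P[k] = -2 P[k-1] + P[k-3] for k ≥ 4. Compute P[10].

-200

P[4] = -2*6 + 8 = -4
P[5] = -2*(-4) + 7 = 15
P[6] = -2*15 + 6 = -24
P[7] = -2*(-24) + (-4) = 44
P[8] = -2*44 + 15 = -73
P[9] = -2*(-73) + (-24) = 122
P[10] = -2*122 + 44 = -200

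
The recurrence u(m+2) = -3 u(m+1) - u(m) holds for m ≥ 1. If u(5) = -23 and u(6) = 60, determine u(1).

Rearranging, u(m-2) = -(u(m) + 3 u(m-1)).
u(4) = -(60 + 3·(-23)) = 9
u(3) = -(-23 + 3·9) = -4
u(2) = -(9 + 3·(-4)) = 3
u(1) = -(-4 + 3·3) = -5

-5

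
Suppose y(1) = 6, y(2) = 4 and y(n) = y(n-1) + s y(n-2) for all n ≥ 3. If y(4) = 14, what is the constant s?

y(3) = 4 + 6s
y(4) = 4 + 10s
So 4 + 10s = 14, giving s = 1.

1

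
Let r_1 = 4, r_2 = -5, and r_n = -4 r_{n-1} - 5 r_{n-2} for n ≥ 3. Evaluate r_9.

r_3 = -4*(-5) - 5*4 = 0
r_4 = -4*0 - 5*(-5) = 25
r_5 = -4*25 - 5*0 = -100
r_6 = -4*(-100) - 5*25 = 275
r_7 = -4*275 - 5*(-100) = -600
r_8 = -4*(-600) - 5*275 = 1025
r_9 = -4*1025 - 5*(-600) = -1100

-1100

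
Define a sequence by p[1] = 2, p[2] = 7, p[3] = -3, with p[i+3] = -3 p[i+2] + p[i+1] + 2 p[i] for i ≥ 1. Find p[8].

1539

p[4] = -3·(-3) + 7 + 2·2 = 20
p[5] = -3·20 + (-3) + 2·7 = -49
p[6] = -3·(-49) + 20 + 2·(-3) = 161
p[7] = -3·161 + (-49) + 2·20 = -492
p[8] = -3·(-492) + 161 + 2·(-49) = 1539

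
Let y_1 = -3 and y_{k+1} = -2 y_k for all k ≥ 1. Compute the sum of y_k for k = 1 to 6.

y_2 = -2(-3) = 6
y_3 = -2(6) = -12
y_4 = -2(-12) = 24
y_5 = -2(24) = -48
y_6 = -2(-48) = 96
Sum = (-3) + 6 + (-12) + 24 + (-48) + 96 = 63

63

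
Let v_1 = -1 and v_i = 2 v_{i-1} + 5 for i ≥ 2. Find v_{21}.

The fixed point is 5/(1 - 2) = -5, so v_i + 5 = 2(v_{i-1} + 5).
Hence v_i = 4·2^{i-1} - 5.
v_{21} = 4·2^{20} - 5 = 4·1048576 - 5 = 4194299.

4194299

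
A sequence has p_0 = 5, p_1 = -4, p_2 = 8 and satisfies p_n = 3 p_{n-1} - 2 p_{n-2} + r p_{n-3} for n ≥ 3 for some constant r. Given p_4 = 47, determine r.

p_3 = 32 + 5r
p_4 = 80 + 11r
So 80 + 11r = 47, giving r = -3.

-3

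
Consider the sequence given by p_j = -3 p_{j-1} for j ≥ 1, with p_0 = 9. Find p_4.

729

p_1 = -3(9) = -27
p_2 = -3(-27) = 81
p_3 = -3(81) = -243
p_4 = -3(-243) = 729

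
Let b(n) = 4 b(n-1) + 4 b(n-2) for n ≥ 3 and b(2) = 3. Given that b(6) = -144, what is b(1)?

Let b(1) = z.
b(3) = 12 + 4z
b(4) = 60 + 16z
b(5) = 288 + 80z
b(6) = 1392 + 384z
So 1392 + 384z = -144, giving z = -4.

-4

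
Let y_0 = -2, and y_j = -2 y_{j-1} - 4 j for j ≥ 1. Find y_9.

y_1 = -2*(-2) - 4 = 0
y_2 = -2*0 - 8 = -8
y_3 = -2*(-8) - 12 = 4
y_4 = -2*4 - 16 = -24
y_5 = -2*(-24) - 20 = 28
y_6 = -2*28 - 24 = -80
y_7 = -2*(-80) - 28 = 132
y_8 = -2*132 - 32 = -296
y_9 = -2*(-296) - 36 = 556

556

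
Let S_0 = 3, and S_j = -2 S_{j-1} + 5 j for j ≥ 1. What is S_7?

S_1 = -2·3 + 5 = -1
S_2 = -2·(-1) + 10 = 12
S_3 = -2·12 + 15 = -9
S_4 = -2·(-9) + 20 = 38
S_5 = -2·38 + 25 = -51
S_6 = -2·(-51) + 30 = 132
S_7 = -2·132 + 35 = -229

-229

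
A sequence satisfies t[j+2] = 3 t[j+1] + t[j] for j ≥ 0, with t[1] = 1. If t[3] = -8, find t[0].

Let t[0] = z.
t[2] = 3 + z
t[3] = 10 + 3z
So 10 + 3z = -8, giving z = -6.

-6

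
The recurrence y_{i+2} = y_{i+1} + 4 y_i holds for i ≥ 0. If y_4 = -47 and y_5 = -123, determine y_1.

Rearranging, y_{i-2} = (y_i - y_{i-1}) / 4.
y_3 = (-123 - (-47)) / 4 = -76/4 = -19
y_2 = (-47 - (-19)) / 4 = -28/4 = -7
y_1 = (-19 - (-7)) / 4 = -12/4 = -3

-3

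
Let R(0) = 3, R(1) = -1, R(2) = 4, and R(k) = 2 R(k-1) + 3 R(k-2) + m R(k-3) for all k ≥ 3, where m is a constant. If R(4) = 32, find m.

2

R(3) = 5 + 3m
R(4) = 22 + 5m
So 22 + 5m = 32, giving m = 2.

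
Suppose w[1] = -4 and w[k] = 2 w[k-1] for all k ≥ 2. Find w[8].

-512

w[2] = 2(-4) = -8
w[3] = 2(-8) = -16
w[4] = 2(-16) = -32
w[5] = 2(-32) = -64
w[6] = 2(-64) = -128
w[7] = 2(-128) = -256
w[8] = 2(-256) = -512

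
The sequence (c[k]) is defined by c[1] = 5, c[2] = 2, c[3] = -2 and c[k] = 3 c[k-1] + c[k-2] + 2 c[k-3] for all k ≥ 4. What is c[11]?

c[4] = 3(-2) + 2 + 2(5) = 6
c[5] = 3(6) + (-2) + 2(2) = 20
c[6] = 3(20) + 6 + 2(-2) = 62
c[7] = 3(62) + 20 + 2(6) = 218
c[8] = 3(218) + 62 + 2(20) = 756
c[9] = 3(756) + 218 + 2(62) = 2610
c[10] = 3(2610) + 756 + 2(218) = 9022
c[11] = 3(9022) + 2610 + 2(756) = 31188

31188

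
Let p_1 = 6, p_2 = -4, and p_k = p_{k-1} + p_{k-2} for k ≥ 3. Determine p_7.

-2

p_3 = (-4) + 6 = 2
p_4 = 2 + (-4) = -2
p_5 = (-2) + 2 = 0
p_6 = 0 + (-2) = -2
p_7 = (-2) + 0 = -2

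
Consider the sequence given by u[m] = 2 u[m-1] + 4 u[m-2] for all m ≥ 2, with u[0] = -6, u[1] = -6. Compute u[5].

u[2] = 2*(-6) + 4*(-6) = -36
u[3] = 2*(-36) + 4*(-6) = -96
u[4] = 2*(-96) + 4*(-36) = -336
u[5] = 2*(-336) + 4*(-96) = -1056

-1056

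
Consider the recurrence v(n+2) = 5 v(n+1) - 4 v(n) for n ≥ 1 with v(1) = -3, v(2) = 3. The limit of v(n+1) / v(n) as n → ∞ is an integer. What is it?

4

The characteristic equation is r^2 - 5r + 4 = 0, which factors as (r - 4)(r - 1) = 0.
So the roots are 4 and 1. Since |4| > |1| and the coefficient of 4^n is non-zero, the ratio tends to 4.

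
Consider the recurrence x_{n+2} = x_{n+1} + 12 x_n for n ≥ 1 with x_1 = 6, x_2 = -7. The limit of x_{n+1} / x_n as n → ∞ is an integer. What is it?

4

The characteristic equation is r^2 - r - 12 = 0, which factors as (r - 4)(r + 3) = 0.
So the roots are 4 and -3. Since |4| > |-3| and the coefficient of 4^n is non-zero, the ratio tends to 4.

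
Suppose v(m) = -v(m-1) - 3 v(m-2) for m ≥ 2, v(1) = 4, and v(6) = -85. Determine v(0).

7

Let v(0) = x.
v(2) = -4 - 3x
v(3) = -8 + 3x
v(4) = 20 + 6x
v(5) = 4 - 15x
v(6) = -64 - 3x
So -64 - 3x = -85, giving x = 7.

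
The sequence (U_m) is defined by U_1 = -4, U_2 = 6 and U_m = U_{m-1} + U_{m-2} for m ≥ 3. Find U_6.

U_3 = 6 + (-4) = 2
U_4 = 2 + 6 = 8
U_5 = 8 + 2 = 10
U_6 = 10 + 8 = 18

18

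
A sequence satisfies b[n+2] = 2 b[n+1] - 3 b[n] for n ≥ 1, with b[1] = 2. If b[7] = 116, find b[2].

Let b[2] = w.
b[3] = -6 + 2w
b[4] = -12 + w
b[5] = -6 - 4w
b[6] = 24 - 11w
b[7] = 66 - 10w
So 66 - 10w = 116, giving w = -5.

-5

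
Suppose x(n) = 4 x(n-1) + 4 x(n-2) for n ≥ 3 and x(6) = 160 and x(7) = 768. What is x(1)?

Rearranging, x(n-2) = (x(n) - 4 x(n-1)) / 4.
x(5) = (768 - 4(160)) / 4 = 128/4 = 32
x(4) = (160 - 4(32)) / 4 = 32/4 = 8
x(3) = (32 - 4(8)) / 4 = 0/4 = 0
x(2) = (8 - 4(0)) / 4 = 8/4 = 2
x(1) = (0 - 4(2)) / 4 = -8/4 = -2

-2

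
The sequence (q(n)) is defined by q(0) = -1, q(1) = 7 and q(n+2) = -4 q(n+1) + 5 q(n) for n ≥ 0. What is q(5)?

q(2) = -4·7 + 5·(-1) = -33
q(3) = -4·(-33) + 5·7 = 167
q(4) = -4·167 + 5·(-33) = -833
q(5) = -4·(-833) + 5·167 = 4167

4167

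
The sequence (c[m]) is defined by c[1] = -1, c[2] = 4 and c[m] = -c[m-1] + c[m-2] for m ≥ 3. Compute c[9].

c[3] = -4 + (-1) = -5
c[4] = -(-5) + 4 = 9
c[5] = -9 + (-5) = -14
c[6] = -(-14) + 9 = 23
c[7] = -23 + (-14) = -37
c[8] = -(-37) + 23 = 60
c[9] = -60 + (-37) = -97

-97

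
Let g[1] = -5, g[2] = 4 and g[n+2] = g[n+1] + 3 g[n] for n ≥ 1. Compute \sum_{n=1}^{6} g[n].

g[3] = 4 + 3*(-5) = -11
g[4] = (-11) + 3*4 = 1
g[5] = 1 + 3*(-11) = -32
g[6] = (-32) + 3*1 = -29
Sum = (-5) + 4 + (-11) + 1 + (-32) + (-29) = -72

-72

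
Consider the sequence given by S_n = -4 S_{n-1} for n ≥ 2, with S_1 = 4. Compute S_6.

S_2 = -4*4 = -16
S_3 = -4*(-16) = 64
S_4 = -4*64 = -256
S_5 = -4*(-256) = 1024
S_6 = -4*1024 = -4096

-4096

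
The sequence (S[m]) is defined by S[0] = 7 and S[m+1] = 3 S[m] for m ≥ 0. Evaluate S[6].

S[1] = 3*7 = 21
S[2] = 3*21 = 63
S[3] = 3*63 = 189
S[4] = 3*189 = 567
S[5] = 3*567 = 1701
S[6] = 3*1701 = 5103

5103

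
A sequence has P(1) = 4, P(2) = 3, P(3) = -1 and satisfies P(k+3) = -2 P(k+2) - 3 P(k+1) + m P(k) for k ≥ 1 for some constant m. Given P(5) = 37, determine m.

-4

P(4) = -7 + 4m
P(5) = 17 - 5m
So 17 - 5m = 37, giving m = -4.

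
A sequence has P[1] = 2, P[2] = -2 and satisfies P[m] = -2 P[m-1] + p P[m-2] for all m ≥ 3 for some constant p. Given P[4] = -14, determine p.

1

P[3] = 4 + 2p
P[4] = -8 - 6p
So -8 - 6p = -14, giving p = 1.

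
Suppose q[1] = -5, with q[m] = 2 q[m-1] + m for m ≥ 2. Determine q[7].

-137

q[2] = 2(-5) + 2 = -8
q[3] = 2(-8) + 3 = -13
q[4] = 2(-13) + 4 = -22
q[5] = 2(-22) + 5 = -39
q[6] = 2(-39) + 6 = -72
q[7] = 2(-72) + 7 = -137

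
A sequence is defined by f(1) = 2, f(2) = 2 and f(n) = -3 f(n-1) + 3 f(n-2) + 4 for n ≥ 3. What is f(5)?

22

f(3) = -3(2) + 3(2) + 4 = 4
f(4) = -3(4) + 3(2) + 4 = -2
f(5) = -3(-2) + 3(4) + 4 = 22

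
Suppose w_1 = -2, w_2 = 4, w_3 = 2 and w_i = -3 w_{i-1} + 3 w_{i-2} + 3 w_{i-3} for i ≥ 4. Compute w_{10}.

w_4 = -3(2) + 3(4) + 3(-2) = 0
w_5 = -3(0) + 3(2) + 3(4) = 18
w_6 = -3(18) + 3(0) + 3(2) = -48
w_7 = -3(-48) + 3(18) + 3(0) = 198
w_8 = -3(198) + 3(-48) + 3(18) = -684
w_9 = -3(-684) + 3(198) + 3(-48) = 2502
w_{10} = -3(2502) + 3(-684) + 3(198) = -8964

-8964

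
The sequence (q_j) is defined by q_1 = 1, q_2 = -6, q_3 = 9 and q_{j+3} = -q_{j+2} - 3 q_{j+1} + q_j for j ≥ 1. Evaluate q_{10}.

898

q_4 = -9 - 3(-6) + 1 = 10
q_5 = -10 - 3(9) + (-6) = -43
q_6 = -(-43) - 3(10) + 9 = 22
q_7 = -22 - 3(-43) + 10 = 117
q_8 = -117 - 3(22) + (-43) = -226
q_9 = -(-226) - 3(117) + 22 = -103
q_{10} = -(-103) - 3(-226) + 117 = 898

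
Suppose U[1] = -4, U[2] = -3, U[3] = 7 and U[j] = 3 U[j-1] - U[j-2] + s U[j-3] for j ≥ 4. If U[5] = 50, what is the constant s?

1

U[4] = 24 - 4s
U[5] = 65 - 15s
So 65 - 15s = 50, giving s = 1.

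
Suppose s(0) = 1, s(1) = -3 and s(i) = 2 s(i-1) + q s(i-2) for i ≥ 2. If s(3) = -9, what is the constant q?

s(2) = -6 + q
s(3) = -12 - q
So -12 - q = -9, giving q = -3.

-3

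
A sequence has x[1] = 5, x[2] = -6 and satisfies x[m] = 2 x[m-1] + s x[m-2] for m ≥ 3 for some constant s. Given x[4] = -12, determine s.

3

x[3] = -12 + 5s
x[4] = -24 + 4s
So -24 + 4s = -12, giving s = 3.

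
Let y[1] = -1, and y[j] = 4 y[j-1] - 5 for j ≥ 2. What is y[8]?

y[2] = 4(-1) - 5 = -9
y[3] = 4(-9) - 5 = -41
y[4] = 4(-41) - 5 = -169
y[5] = 4(-169) - 5 = -681
y[6] = 4(-681) - 5 = -2729
y[7] = 4(-2729) - 5 = -10921
y[8] = 4(-10921) - 5 = -43689

-43689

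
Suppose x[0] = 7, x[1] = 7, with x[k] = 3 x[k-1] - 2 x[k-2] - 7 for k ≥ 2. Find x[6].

-392

x[2] = 3*7 - 2*7 - 7 = 0
x[3] = 3*0 - 2*7 - 7 = -21
x[4] = 3*(-21) - 2*0 - 7 = -70
x[5] = 3*(-70) - 2*(-21) - 7 = -175
x[6] = 3*(-175) - 2*(-70) - 7 = -392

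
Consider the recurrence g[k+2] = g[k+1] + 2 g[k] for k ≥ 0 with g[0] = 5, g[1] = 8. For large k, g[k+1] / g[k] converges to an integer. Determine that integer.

The characteristic equation is r^2 - r - 2 = 0, which factors as (r - 2)(r + 1) = 0.
So the roots are 2 and -1. Since |2| > |-1| and the coefficient of 2^k is non-zero, the ratio tends to 2.

2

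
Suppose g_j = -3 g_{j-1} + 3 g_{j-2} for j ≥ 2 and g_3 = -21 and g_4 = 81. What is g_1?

Rearranging, g_{j-2} = (g_j + 3 g_{j-1}) / 3.
g_2 = (81 + 3·(-21)) / 3 = 18/3 = 6
g_1 = (-21 + 3·6) / 3 = -3/3 = -1

-1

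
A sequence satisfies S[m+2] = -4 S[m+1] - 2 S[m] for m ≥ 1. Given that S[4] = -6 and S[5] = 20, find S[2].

Rearranging, S[m-2] = (S[m] + 4 S[m-1]) / -2.
S[3] = (20 + 4*(-6)) / -2 = -4/-2 = 2
S[2] = (-6 + 4*2) / -2 = 2/-2 = -1

-1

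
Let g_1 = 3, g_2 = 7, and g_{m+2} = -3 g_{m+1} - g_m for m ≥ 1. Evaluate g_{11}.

-55107

g_3 = -3·7 - 3 = -24
g_4 = -3·(-24) - 7 = 65
g_5 = -3·65 - (-24) = -171
g_6 = -3·(-171) - 65 = 448
g_7 = -3·448 - (-171) = -1173
g_8 = -3·(-1173) - 448 = 3071
g_9 = -3·3071 - (-1173) = -8040
g_{10} = -3·(-8040) - 3071 = 21049
g_{11} = -3·21049 - (-8040) = -55107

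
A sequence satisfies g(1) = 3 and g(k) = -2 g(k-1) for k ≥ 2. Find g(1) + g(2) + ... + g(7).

g(2) = -2·3 = -6
g(3) = -2·(-6) = 12
g(4) = -2·12 = -24
g(5) = -2·(-24) = 48
g(6) = -2·48 = -96
g(7) = -2·(-96) = 192
Sum = 3 + (-6) + 12 + (-24) + 48 + (-96) + 192 = 129

129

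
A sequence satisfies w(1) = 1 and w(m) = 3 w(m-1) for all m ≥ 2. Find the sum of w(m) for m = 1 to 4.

w(2) = 3·1 = 3
w(3) = 3·3 = 9
w(4) = 3·9 = 27
Sum = 1 + 3 + 9 + 27 = 40

40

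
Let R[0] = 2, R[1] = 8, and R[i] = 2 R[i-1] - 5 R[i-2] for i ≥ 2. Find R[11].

5012

R[2] = 2·8 - 5·2 = 6
R[3] = 2·6 - 5·8 = -28
R[4] = 2·(-28) - 5·6 = -86
R[5] = 2·(-86) - 5·(-28) = -32
R[6] = 2·(-32) - 5·(-86) = 366
R[7] = 2·366 - 5·(-32) = 892
R[8] = 2·892 - 5·366 = -46
R[9] = 2·(-46) - 5·892 = -4552
R[10] = 2·(-4552) - 5·(-46) = -8874
R[11] = 2·(-8874) - 5·(-4552) = 5012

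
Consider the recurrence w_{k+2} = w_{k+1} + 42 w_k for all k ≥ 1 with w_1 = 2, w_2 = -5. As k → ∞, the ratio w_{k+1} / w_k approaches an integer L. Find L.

The characteristic equation is r^2 - r - 42 = 0, which factors as (r - 7)(r + 6) = 0.
So the roots are 7 and -6. Since |7| > |-6| and the coefficient of 7^k is non-zero, the ratio tends to 7.

7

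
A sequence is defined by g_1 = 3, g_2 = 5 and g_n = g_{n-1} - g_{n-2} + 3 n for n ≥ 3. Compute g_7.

21

g_3 = 5 - 3 + 9 = 11
g_4 = 11 - 5 + 12 = 18
g_5 = 18 - 11 + 15 = 22
g_6 = 22 - 18 + 18 = 22
g_7 = 22 - 22 + 21 = 21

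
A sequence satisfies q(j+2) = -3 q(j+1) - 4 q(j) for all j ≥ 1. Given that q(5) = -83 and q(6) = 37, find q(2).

1

Rearranging, q(j-2) = (q(j) + 3 q(j-1)) / -4.
q(4) = (37 + 3*(-83)) / -4 = -212/-4 = 53
q(3) = (-83 + 3*53) / -4 = 76/-4 = -19
q(2) = (53 + 3*(-19)) / -4 = -4/-4 = 1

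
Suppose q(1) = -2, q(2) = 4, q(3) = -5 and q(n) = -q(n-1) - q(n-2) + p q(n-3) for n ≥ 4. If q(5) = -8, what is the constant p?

-2

q(4) = 1 - 2p
q(5) = 4 + 6p
So 4 + 6p = -8, giving p = -2.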